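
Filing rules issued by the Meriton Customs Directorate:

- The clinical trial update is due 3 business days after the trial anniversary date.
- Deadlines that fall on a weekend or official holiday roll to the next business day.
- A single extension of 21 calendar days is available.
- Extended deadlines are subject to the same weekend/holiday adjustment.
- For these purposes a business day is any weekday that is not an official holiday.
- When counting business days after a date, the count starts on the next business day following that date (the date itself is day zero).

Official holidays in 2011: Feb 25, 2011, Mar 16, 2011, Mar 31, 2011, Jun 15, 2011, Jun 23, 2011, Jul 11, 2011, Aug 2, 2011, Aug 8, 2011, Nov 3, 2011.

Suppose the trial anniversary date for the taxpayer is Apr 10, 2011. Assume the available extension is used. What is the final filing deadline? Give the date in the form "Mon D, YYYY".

May 4, 2011

Counting 3 business days after Apr 10, 2011 (skipping weekends and listed holidays) reaches Apr 13, 2011.
Apr 13, 2011 falls on a Wednesday, which is a business day, so no adjustment is needed.
The 21-calendar-day extension moves the deadline from Apr 13, 2011 to May 4, 2011.
May 4, 2011 is a Wednesday and not a listed holiday, so it stands.
The final due date is May 4, 2011.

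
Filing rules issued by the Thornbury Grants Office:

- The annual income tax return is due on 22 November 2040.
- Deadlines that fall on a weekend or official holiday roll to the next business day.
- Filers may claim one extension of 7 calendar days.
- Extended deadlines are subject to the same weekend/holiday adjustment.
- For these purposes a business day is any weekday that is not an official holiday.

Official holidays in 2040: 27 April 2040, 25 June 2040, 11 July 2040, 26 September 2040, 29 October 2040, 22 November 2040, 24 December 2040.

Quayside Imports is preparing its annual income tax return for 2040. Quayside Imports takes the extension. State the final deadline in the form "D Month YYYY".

The statutory due date is 22 November 2040.
22 November 2040 falls on a listed holiday. Rolling to the next business day gives 23 November 2040, a Friday.
The 7-calendar-day extension moves the deadline from 23 November 2040 to 30 November 2040.
30 November 2040 is a Friday and not a listed holiday, so it stands.
Final deadline: 30 November 2040.

30 November 2040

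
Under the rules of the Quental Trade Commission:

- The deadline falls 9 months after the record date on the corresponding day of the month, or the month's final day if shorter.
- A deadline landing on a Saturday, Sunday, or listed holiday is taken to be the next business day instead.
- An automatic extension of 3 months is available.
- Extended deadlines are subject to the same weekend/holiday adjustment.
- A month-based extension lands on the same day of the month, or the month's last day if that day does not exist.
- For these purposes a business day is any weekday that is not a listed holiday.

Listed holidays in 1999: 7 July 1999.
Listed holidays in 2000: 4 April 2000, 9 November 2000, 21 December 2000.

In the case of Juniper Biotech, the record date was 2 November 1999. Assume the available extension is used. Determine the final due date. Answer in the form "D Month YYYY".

2 November 2000

9 months after 2 November 1999, on the same day of the month, is 2 August 2000.
2 August 2000 falls on a Wednesday, which is a business day, so no adjustment is needed.
Add 3 months to 2 August 2000: 2 November 2000.
2 November 2000 is a Thursday and not a listed holiday, so it stands.
So the filing is due 2 November 2000.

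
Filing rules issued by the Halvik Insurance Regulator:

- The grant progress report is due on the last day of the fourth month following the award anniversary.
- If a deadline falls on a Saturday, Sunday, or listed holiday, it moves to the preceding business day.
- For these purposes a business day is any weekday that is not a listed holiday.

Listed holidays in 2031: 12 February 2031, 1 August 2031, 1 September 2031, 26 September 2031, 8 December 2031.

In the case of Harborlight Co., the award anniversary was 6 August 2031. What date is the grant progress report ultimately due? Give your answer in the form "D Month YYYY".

4 months after 6 August 2031 is December 2031; that month ends on 31 December 2031.
31 December 2031 (Wednesday) is already a business day.
So the filing is due 31 December 2031.

31 December 2031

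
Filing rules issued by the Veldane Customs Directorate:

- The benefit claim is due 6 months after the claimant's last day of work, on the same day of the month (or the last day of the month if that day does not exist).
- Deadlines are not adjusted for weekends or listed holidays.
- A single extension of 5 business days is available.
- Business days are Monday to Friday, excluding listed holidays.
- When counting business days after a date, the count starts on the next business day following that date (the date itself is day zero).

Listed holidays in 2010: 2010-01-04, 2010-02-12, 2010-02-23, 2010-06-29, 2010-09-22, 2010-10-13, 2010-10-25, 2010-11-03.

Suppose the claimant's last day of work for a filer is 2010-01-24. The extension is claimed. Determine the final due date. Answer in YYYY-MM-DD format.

6 months from 2010-01-24 is 2010-07-24.
No adjustment is made for weekends or holidays, so 2010-07-24 stands.
The 5-business-day extension runs from 2010-07-24 to 2010-07-30.
2010-07-30 falls on a Friday. The rules make no weekend/holiday allowance, so it remains 2010-07-30.
Deadline: 2010-07-30.

2010-07-30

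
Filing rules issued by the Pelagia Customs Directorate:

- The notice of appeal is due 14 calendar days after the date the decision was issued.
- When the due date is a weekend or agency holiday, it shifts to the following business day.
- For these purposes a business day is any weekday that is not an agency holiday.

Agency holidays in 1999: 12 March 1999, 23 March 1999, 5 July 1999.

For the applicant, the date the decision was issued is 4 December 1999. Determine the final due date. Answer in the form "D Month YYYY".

Adding 14 calendar days to 4 December 1999 gives 18 December 1999.
18 December 1999 is a Saturday; the next business day is 20 December 1999 (Monday).
The final due date is 20 December 1999.

20 December 1999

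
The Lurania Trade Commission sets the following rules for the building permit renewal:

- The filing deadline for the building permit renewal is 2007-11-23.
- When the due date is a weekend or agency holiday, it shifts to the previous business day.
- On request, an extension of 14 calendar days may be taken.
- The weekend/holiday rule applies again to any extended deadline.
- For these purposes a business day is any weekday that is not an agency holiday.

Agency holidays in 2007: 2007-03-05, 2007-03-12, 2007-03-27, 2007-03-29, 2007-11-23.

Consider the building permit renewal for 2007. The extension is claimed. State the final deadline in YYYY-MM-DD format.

The stated deadline is 2007-11-23.
2007-11-23 falls on a listed holiday. Rolling to the preceding business day gives 2007-11-22, a Thursday.
With the 14-day extension, 2007-11-22 becomes 2007-12-06.
2007-12-06 falls on a Thursday, which is a business day, so no adjustment is needed.
So the filing is due 2007-12-06.

2007-12-06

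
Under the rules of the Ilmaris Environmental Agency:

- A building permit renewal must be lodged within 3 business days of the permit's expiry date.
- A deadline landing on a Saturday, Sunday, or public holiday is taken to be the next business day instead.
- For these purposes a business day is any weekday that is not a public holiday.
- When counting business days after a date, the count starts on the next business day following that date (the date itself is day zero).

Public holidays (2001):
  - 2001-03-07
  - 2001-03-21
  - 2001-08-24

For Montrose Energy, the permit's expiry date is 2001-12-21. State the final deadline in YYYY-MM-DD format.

2001-12-26

Starting the day after 2001-12-21 and counting 3 business days lands on 2001-12-26.
2001-12-26 (Wednesday) is already a business day.
Deadline: 2001-12-26.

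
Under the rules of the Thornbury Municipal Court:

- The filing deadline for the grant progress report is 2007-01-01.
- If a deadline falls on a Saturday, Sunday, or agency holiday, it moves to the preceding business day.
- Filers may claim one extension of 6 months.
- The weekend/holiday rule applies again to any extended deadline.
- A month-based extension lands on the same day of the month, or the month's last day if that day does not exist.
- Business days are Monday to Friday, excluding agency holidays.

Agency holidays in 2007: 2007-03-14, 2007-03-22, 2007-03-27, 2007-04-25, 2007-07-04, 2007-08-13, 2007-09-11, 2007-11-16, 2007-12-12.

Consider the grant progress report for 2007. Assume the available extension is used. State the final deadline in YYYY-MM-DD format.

2007-06-29

The stated deadline is 2007-01-01.
2007-01-01 (Monday) is already a business day.
Add 6 months to 2007-01-01: 2007-07-01.
2007-07-01 is a Sunday; the preceding business day is 2007-06-29 (Friday).
Deadline: 2007-06-29.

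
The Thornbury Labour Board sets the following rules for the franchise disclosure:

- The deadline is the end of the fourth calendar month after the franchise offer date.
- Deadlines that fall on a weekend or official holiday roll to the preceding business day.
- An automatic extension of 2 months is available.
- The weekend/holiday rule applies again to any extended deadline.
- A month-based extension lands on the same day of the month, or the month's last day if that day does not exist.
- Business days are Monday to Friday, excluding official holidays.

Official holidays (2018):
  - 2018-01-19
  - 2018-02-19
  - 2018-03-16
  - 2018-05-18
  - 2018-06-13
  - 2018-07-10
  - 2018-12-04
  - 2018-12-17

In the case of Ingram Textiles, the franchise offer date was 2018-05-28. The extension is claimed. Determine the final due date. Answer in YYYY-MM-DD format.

2018-11-28

4 months after 2018-05-28 is September 2018; that month ends on 2018-09-30.
Because 2018-09-30 is a Sunday, the deadline becomes 2018-09-28 (Friday).
Add 2 months to 2018-09-28: 2018-11-28.
2018-11-28 is a Wednesday and not a listed holiday, so it stands.
The final due date is 2018-11-28.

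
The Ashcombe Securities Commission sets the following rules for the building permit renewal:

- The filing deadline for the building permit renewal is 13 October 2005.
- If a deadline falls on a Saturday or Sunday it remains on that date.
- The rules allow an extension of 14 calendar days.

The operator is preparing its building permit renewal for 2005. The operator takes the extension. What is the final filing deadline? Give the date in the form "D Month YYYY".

The statutory due date is 13 October 2005.
13 October 2005 falls on a Thursday. The rules make no weekend/holiday allowance, so it remains 13 October 2005.
Add the 14 calendar-day extension to 13 October 2005: 27 October 2005.
27 October 2005 falls on a Thursday. The rules make no weekend/holiday allowance, so it remains 27 October 2005.
Final deadline: 27 October 2005.

27 October 2005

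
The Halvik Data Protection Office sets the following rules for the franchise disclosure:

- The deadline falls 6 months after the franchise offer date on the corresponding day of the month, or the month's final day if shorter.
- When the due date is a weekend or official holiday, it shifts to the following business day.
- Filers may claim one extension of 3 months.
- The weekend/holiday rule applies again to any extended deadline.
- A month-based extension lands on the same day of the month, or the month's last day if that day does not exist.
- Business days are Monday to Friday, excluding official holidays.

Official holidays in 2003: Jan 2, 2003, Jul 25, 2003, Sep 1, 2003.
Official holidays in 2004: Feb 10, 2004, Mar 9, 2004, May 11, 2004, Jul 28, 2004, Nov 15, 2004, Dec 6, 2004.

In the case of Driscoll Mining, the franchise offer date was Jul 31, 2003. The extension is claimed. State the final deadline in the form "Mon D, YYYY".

6 months after Jul 31, 2003, on the same day of the month, is Jan 31, 2004.
Because Jan 31, 2004 is a Saturday, the deadline becomes Feb 2, 2004 (Monday).
The 3 months extension carries Feb 2, 2004 to May 2, 2004.
May 2, 2004 is a Sunday; the next business day is May 3, 2004 (Monday).
Final deadline: May 3, 2004.

May 3, 2004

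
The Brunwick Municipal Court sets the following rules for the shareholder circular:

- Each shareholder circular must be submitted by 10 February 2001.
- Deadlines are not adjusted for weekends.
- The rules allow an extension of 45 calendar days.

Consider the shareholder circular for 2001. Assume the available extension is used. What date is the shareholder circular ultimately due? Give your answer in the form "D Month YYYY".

27 March 2001

The stated deadline is 10 February 2001.
10 February 2001 is a Saturday; no weekend or holiday adjustment applies.
With the 45-day extension, 10 February 2001 becomes 27 March 2001.
No adjustment is made for weekends or holidays, so 27 March 2001 stands.
Final deadline: 27 March 2001.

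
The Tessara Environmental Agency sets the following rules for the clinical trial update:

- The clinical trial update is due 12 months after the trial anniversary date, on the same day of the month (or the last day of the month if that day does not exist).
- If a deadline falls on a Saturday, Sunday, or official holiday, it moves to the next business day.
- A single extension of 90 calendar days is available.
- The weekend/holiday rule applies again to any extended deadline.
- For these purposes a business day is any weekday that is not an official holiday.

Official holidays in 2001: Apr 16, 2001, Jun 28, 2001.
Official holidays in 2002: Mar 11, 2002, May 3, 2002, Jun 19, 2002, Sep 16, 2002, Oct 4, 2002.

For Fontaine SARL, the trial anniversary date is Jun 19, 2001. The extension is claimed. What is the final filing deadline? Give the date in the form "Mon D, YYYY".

Sep 18, 2002

12 months from Jun 19, 2001 is Jun 19, 2002.
Jun 19, 2002 is a listed holiday; the next business day is Jun 20, 2002 (Thursday).
Add the 90 calendar-day extension to Jun 20, 2002: Sep 18, 2002.
Sep 18, 2002 is a Wednesday and not a listed holiday, so it stands.
The final due date is Sep 18, 2002.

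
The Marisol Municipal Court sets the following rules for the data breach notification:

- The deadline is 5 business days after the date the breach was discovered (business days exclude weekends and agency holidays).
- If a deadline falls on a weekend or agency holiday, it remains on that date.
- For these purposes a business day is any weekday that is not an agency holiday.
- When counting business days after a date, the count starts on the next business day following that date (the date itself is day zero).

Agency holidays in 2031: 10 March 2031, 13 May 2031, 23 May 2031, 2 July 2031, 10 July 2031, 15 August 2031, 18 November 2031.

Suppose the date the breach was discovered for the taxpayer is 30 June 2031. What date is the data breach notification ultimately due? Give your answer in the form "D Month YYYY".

8 July 2031

Starting the day after 30 June 2031 and counting 5 business days lands on 8 July 2031.
8 July 2031 falls on a Tuesday. The rules make no weekend/holiday allowance, so it remains 8 July 2031.
So the filing is due 8 July 2031.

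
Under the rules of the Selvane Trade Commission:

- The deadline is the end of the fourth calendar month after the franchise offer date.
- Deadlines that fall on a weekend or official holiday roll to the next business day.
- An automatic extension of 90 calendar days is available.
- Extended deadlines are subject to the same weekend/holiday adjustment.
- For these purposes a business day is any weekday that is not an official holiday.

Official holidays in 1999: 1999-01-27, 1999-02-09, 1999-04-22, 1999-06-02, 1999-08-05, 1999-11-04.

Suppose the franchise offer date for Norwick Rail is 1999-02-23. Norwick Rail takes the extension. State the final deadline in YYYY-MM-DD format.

The fourth month after 1999-02-23 is June 1999, whose last day is 1999-06-30.
1999-06-30 (Wednesday) is already a business day.
The 90-calendar-day extension moves the deadline from 1999-06-30 to 1999-09-28.
1999-09-28 (Tuesday) is already a business day.
The final due date is 1999-09-28.

1999-09-28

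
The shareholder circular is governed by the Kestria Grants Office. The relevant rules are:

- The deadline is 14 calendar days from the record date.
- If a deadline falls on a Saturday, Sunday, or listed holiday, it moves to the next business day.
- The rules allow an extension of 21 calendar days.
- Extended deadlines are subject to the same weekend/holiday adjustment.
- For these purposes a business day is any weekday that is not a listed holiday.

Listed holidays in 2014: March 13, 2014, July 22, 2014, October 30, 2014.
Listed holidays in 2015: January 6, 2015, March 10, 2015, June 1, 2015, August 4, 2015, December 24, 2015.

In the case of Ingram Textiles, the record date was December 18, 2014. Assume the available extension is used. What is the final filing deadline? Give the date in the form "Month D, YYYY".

From December 18, 2014, 14 calendar days later is January 1, 2015.
January 1, 2015 (Thursday) is already a business day.
With the 21-day extension, January 1, 2015 becomes January 22, 2015.
January 22, 2015 falls on a Thursday, which is a business day, so no adjustment is needed.
The final due date is January 22, 2015.

January 22, 2015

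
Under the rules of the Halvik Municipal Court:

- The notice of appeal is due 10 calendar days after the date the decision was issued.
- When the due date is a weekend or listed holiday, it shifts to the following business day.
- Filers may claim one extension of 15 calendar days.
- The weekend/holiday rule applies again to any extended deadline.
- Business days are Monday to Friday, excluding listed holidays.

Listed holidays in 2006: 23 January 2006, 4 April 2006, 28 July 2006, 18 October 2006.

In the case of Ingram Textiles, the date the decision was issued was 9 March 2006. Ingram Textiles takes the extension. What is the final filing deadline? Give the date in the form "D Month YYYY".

Trigger date 9 March 2006 + 10 calendar days = 19 March 2006.
19 March 2006 is a Sunday, so it moves to the next business day, 20 March 2006 (Monday).
With the 15-day extension, 20 March 2006 becomes 4 April 2006.
4 April 2006 falls on a listed holiday. Rolling to the next business day gives 5 April 2006, a Wednesday.
Final deadline: 5 April 2006.

5 April 2006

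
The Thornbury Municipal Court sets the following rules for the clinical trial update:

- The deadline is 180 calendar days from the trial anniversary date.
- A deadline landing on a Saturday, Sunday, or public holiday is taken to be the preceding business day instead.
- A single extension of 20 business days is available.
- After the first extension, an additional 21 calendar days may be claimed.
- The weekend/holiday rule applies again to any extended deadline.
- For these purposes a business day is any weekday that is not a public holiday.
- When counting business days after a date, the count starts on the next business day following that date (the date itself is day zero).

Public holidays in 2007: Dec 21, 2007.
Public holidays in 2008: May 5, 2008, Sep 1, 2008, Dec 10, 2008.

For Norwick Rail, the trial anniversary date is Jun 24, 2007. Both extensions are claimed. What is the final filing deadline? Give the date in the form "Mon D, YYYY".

Trigger date Jun 24, 2007 + 180 calendar days = Dec 21, 2007.
Dec 21, 2007 is a listed holiday, so it moves to the preceding business day, Dec 20, 2007 (Thursday).
The 20-business-day extension runs from Dec 20, 2007 to Jan 18, 2008.
Jan 18, 2008 (Friday) is already a business day.
With the 21-day extension, Jan 18, 2008 becomes Feb 8, 2008.
Feb 8, 2008 falls on a Friday, which is a business day, so no adjustment is needed.
The final due date is Feb 8, 2008.

Feb 8, 2008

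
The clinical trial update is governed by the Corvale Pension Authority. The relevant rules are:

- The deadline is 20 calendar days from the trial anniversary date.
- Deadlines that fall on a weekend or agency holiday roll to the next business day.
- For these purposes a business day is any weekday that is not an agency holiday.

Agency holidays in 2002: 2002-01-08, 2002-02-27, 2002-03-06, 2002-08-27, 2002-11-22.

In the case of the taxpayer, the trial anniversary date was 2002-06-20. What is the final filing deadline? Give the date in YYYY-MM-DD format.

Trigger date 2002-06-20 + 20 calendar days = 2002-07-10.
2002-07-10 falls on a Wednesday, which is a business day, so no adjustment is needed.
Deadline: 2002-07-10.

2002-07-10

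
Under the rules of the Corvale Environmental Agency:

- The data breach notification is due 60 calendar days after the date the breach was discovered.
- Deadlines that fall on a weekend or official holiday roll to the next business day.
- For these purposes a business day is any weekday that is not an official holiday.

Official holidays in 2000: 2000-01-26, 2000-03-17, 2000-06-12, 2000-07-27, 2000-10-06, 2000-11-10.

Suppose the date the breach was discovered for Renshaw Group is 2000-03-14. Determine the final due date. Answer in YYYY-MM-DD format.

60 calendar days after 2000-03-14 is 2000-05-13.
2000-05-13 is a Saturday, so it moves to the next business day, 2000-05-15 (Monday).
Deadline: 2000-05-15.

2000-05-15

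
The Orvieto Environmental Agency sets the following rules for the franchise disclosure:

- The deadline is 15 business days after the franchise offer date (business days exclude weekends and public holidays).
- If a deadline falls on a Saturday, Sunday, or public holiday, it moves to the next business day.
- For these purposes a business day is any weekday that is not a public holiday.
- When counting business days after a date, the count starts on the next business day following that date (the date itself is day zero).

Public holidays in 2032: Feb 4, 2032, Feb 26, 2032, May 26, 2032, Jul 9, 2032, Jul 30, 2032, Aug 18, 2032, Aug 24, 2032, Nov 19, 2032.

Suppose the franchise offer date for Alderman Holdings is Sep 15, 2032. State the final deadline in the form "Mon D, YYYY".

Starting the day after Sep 15, 2032 and counting 15 business days lands on Oct 6, 2032.
Oct 6, 2032 falls on a Wednesday, which is a business day, so no adjustment is needed.
Final deadline: Oct 6, 2032.

Oct 6, 2032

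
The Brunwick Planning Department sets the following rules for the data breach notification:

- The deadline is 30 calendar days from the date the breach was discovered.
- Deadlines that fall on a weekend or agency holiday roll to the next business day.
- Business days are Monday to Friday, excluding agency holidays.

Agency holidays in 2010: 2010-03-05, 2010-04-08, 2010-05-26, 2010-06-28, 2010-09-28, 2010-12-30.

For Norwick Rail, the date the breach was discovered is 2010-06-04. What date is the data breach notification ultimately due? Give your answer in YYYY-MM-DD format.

2010-07-05

30 calendar days after 2010-06-04 is 2010-07-04.
2010-07-04 is a Sunday; the next business day is 2010-07-05 (Monday).
Deadline: 2010-07-05.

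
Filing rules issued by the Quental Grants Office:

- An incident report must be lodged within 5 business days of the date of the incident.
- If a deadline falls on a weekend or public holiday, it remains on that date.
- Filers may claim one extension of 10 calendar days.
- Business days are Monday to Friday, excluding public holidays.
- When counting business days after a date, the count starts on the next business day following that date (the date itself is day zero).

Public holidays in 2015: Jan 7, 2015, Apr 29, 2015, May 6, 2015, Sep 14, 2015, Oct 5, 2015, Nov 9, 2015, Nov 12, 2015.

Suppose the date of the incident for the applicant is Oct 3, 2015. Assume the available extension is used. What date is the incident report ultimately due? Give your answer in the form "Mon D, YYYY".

Oct 22, 2015

5 business days after Oct 3, 2015, excluding weekends and holidays, is Oct 12, 2015.
Oct 12, 2015 falls on a Monday. The rules make no weekend/holiday allowance, so it remains Oct 12, 2015.
The 10-calendar-day extension moves the deadline from Oct 12, 2015 to Oct 22, 2015.
Oct 22, 2015 falls on a Thursday. The rules make no weekend/holiday allowance, so it remains Oct 22, 2015.
The final due date is Oct 22, 2015.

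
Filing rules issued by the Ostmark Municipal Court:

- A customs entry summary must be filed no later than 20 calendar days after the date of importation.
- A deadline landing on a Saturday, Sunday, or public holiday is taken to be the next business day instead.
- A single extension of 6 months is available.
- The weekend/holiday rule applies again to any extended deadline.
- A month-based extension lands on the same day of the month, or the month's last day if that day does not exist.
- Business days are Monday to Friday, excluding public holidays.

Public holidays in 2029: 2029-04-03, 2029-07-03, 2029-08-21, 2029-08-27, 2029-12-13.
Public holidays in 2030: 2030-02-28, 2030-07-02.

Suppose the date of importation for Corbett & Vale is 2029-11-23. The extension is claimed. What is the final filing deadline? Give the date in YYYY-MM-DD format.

2030-06-14

Trigger date 2029-11-23 + 20 calendar days = 2029-12-13.
Because 2029-12-13 is a listed holiday, the deadline becomes 2029-12-14 (Friday).
Applying the 6 months extension: 6 months after 2029-12-14 is 2030-06-14.
2030-06-14 (Friday) is already a business day.
Deadline: 2030-06-14.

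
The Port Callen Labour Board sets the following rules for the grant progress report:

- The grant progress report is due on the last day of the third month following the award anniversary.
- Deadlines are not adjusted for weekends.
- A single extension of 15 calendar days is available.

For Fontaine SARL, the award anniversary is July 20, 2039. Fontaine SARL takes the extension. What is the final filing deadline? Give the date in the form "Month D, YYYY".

November 15, 2039

3 months after July 20, 2039 is October 2039; that month ends on October 31, 2039.
October 31, 2039 is a Monday; no weekend or holiday adjustment applies.
Add the 15 calendar-day extension to October 31, 2039: November 15, 2039.
November 15, 2039 falls on a Tuesday. The rules make no weekend/holiday allowance, so it remains November 15, 2039.
The final due date is November 15, 2039.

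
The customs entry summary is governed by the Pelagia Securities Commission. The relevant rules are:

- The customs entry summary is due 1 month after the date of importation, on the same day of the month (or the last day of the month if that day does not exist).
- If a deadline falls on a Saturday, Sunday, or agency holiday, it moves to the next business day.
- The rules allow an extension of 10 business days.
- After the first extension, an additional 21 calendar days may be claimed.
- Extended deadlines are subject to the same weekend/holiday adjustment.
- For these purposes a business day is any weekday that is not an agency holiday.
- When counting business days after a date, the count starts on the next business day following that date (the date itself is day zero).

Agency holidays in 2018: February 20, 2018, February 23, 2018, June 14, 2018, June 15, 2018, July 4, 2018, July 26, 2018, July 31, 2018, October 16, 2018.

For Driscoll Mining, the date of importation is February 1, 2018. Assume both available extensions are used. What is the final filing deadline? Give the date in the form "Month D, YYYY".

April 5, 2018

1 month from February 1, 2018 is March 1, 2018.
March 1, 2018 falls on a Thursday, which is a business day, so no adjustment is needed.
The 10-business-day extension runs from March 1, 2018 to March 15, 2018.
March 15, 2018 is a Thursday and not a listed holiday, so it stands.
With the 21-day extension, March 15, 2018 becomes April 5, 2018.
Since April 5, 2018 is a Thursday and not a holiday, the date is unchanged.
So the filing is due April 5, 2018.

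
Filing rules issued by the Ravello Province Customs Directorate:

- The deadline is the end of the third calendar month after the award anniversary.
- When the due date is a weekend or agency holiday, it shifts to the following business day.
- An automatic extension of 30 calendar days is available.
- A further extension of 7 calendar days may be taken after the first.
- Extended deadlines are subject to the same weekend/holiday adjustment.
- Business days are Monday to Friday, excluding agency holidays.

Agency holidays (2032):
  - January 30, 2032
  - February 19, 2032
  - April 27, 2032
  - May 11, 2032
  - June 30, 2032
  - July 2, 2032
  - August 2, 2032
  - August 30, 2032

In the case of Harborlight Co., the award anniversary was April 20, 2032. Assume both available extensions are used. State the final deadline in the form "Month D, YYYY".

The third month after April 20, 2032 is July 2032, whose last day is July 31, 2032.
July 31, 2032 falls on a Saturday. Rolling to the next business day gives August 3, 2032, a Tuesday.
Add the 30 calendar-day extension to August 3, 2032: September 2, 2032.
September 2, 2032 (Thursday) is already a business day.
The 7-calendar-day extension moves the deadline from September 2, 2032 to September 9, 2032.
September 9, 2032 (Thursday) is already a business day.
Deadline: September 9, 2032.

September 9, 2032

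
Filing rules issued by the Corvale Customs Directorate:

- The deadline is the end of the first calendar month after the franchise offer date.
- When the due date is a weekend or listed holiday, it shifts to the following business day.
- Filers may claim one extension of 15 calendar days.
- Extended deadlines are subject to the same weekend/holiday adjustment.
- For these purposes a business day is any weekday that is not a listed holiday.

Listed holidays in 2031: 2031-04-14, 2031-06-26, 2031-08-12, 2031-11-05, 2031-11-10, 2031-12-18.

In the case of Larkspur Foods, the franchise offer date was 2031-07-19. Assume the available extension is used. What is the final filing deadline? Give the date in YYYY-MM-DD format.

2031-09-16

1 month after 2031-07-19 falls in August 2031; the last day of that month is 2031-08-31.
2031-08-31 is a Sunday; the next business day is 2031-09-01 (Monday).
With the 15-day extension, 2031-09-01 becomes 2031-09-16.
2031-09-16 is a Tuesday and not a listed holiday, so it stands.
Deadline: 2031-09-16.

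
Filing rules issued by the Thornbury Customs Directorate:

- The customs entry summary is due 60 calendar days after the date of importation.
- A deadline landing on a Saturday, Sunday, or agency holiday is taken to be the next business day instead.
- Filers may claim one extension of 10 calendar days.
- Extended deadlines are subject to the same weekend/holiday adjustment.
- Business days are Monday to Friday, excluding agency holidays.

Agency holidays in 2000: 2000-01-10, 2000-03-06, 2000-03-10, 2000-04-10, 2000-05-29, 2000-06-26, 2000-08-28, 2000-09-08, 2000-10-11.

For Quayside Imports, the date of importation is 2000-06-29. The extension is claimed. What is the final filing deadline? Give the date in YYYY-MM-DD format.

Adding 60 calendar days to 2000-06-29 gives 2000-08-28.
2000-08-28 is a listed holiday, so it moves to the next business day, 2000-08-29 (Tuesday).
Add the 10 calendar-day extension to 2000-08-29: 2000-09-08.
2000-09-08 is a listed holiday; the next business day is 2000-09-11 (Monday).
The final due date is 2000-09-11.

2000-09-11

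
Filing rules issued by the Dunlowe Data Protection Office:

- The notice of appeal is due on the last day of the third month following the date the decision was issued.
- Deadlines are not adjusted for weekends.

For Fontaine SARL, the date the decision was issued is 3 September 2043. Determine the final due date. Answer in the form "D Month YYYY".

31 December 2043

The third month after 3 September 2043 is December 2043, whose last day is 31 December 2043.
No adjustment is made for weekends or holidays, so 31 December 2043 stands.
The final due date is 31 December 2043.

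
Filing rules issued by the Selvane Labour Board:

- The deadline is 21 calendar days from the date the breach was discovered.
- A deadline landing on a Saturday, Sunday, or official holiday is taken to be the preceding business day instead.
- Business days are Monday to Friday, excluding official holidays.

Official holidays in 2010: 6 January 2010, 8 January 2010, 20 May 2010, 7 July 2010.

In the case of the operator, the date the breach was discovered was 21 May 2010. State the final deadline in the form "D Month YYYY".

From 21 May 2010, 21 calendar days later is 11 June 2010.
Since 11 June 2010 is a Friday and not a holiday, the date is unchanged.
Deadline: 11 June 2010.

11 June 2010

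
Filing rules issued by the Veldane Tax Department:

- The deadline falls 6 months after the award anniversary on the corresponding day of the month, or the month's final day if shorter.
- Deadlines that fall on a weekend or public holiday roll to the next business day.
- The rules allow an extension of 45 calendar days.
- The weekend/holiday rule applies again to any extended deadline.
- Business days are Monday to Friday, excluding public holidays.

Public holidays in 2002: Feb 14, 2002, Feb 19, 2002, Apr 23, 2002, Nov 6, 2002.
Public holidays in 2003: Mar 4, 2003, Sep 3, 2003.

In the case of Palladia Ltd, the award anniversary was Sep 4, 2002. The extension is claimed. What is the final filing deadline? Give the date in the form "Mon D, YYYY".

6 months from Sep 4, 2002 is Mar 4, 2003.
Mar 4, 2003 is a listed holiday, so it moves to the next business day, Mar 5, 2003 (Wednesday).
Add the 45 calendar-day extension to Mar 5, 2003: Apr 19, 2003.
Apr 19, 2003 is a Saturday, so it moves to the next business day, Apr 21, 2003 (Monday).
The final due date is Apr 21, 2003.

Apr 21, 2003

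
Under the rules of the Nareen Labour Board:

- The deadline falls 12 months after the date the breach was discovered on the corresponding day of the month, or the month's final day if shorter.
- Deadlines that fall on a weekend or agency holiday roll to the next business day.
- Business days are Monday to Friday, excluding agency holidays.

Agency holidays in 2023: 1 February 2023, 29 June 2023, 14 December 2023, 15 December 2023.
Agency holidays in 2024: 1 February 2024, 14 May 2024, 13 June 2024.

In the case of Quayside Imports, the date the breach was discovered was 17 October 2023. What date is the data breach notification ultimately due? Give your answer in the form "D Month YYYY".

Moving 12 months forward from 17 October 2023 on the corresponding day gives 17 October 2024.
17 October 2024 is a Thursday and not a listed holiday, so it stands.
The final due date is 17 October 2024.

17 October 2024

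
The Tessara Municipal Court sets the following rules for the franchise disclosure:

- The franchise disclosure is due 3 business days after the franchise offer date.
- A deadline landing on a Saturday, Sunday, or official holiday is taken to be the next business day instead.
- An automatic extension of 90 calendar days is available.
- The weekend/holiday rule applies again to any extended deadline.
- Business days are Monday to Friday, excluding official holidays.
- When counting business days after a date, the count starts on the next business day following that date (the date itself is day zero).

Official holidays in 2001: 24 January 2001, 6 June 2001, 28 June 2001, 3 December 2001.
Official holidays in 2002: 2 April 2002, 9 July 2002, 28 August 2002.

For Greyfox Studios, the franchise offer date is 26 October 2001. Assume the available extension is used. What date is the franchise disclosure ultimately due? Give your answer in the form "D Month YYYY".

3 business days after 26 October 2001, excluding weekends and holidays, is 31 October 2001.
31 October 2001 (Wednesday) is already a business day.
The 90-calendar-day extension moves the deadline from 31 October 2001 to 29 January 2002.
Since 29 January 2002 is a Tuesday and not a holiday, the date is unchanged.
So the filing is due 29 January 2002.

29 January 2002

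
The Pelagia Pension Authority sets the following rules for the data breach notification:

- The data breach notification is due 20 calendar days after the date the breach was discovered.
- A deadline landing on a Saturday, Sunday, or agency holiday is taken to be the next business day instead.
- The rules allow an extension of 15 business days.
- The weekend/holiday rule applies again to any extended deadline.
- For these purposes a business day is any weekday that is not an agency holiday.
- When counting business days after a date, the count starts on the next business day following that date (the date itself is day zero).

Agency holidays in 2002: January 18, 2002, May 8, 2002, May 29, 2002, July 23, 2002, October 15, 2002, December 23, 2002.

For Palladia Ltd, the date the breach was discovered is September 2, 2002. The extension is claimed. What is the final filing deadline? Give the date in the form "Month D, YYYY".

20 calendar days after September 2, 2002 is September 22, 2002.
September 22, 2002 is a Sunday, so it moves to the next business day, September 23, 2002 (Monday).
Counting 15 further business days from September 23, 2002 reaches October 14, 2002.
October 14, 2002 falls on a Monday, which is a business day, so no adjustment is needed.
Final deadline: October 14, 2002.

October 14, 2002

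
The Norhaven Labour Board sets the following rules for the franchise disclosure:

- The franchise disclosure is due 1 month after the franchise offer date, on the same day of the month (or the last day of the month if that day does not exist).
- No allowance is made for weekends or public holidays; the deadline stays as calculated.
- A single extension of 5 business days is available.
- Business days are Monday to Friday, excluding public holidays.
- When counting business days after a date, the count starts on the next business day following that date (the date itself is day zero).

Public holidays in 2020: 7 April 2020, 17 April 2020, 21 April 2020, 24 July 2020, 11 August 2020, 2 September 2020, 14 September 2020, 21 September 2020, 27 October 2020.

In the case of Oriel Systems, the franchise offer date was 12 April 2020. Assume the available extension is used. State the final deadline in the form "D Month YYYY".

1 month from 12 April 2020 is 12 May 2020.
12 May 2020 is a Tuesday; no weekend or holiday adjustment applies.
Applying the 5-business-day extension: 5 business days after 12 May 2020 is 19 May 2020.
No adjustment is made for weekends or holidays, so 19 May 2020 stands.
So the filing is due 19 May 2020.

19 May 2020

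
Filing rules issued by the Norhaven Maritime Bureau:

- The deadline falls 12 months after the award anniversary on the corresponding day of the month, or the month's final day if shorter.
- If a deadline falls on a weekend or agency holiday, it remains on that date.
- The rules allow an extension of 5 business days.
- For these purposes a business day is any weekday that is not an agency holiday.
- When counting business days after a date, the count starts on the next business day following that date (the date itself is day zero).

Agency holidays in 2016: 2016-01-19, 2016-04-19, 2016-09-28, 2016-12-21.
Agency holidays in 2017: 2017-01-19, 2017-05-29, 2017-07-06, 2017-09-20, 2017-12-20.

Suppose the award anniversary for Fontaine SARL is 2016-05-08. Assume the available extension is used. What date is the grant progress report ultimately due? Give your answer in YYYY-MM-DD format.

2017-05-15

12 months after 2016-05-08, on the same day of the month, is 2017-05-08.
No adjustment is made for weekends or holidays, so 2017-05-08 stands.
Applying the 5-business-day extension: 5 business days after 2017-05-08 is 2017-05-15.
No adjustment is made for weekends or holidays, so 2017-05-15 stands.
So the filing is due 2017-05-15.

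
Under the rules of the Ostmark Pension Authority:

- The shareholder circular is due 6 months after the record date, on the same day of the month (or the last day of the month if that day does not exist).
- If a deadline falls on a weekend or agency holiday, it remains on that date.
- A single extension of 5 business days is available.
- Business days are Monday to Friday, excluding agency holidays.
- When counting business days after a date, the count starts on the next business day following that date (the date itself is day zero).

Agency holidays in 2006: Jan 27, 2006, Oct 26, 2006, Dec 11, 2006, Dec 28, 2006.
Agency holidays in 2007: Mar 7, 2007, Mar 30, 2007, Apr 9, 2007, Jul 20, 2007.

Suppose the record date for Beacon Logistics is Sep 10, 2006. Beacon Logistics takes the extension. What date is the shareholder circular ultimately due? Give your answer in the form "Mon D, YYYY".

6 months after Sep 10, 2006, on the same day of the month, is Mar 10, 2007.
Mar 10, 2007 is a Saturday; no weekend or holiday adjustment applies.
Counting 5 further business days from Mar 10, 2007 reaches Mar 16, 2007.
Mar 16, 2007 is a Friday; no weekend or holiday adjustment applies.
The final due date is Mar 16, 2007.

Mar 16, 2007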